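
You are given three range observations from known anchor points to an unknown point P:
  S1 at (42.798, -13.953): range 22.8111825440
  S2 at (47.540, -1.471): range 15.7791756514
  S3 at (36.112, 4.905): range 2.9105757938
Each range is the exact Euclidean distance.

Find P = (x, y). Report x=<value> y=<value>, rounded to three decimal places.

x=34.392 y=7.253

eq1: (x − 42.798)² + (y + 13.953)² = 22.8111825440²
eq2: (x − 47.540)² + (y + 1.471)² = 15.7791756514²
eq3: (x − 36.112)² + (y − 4.905)² = 2.9105757938²
eq2−eq3, eq2−eq1 (x²,y² cancel):
  -22.856·x + 12.752·y = -693.568939
  -9.484·x − 24.964·y = -507.228093
det = -22.856·-24.964 − 12.752·-9.484 = 691.517152
x = (-693.568939·-24.964 − 12.752·-507.228093) / 691.517152 = 34.391667
y = (-22.856·-507.228093 − -693.568939·-9.484) / 691.517152 = 7.252745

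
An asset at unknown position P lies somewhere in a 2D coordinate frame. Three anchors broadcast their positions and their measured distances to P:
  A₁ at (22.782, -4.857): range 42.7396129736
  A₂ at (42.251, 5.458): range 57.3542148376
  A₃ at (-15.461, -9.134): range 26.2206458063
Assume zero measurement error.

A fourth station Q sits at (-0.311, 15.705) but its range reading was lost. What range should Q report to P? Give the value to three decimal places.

13.676

eq1: (x − 22.782)² + (y + 4.857)² = 42.7396129736²
eq2: (x − 42.251)² + (y − 5.458)² = 57.3542148376²
eq3: (x + 15.461)² + (y + 9.134)² = 26.2206458063²
eq2−eq3, eq2−eq1 (x²,y² cancel):
  -115.424·x − 29.184·y = 1109.519405
  -38.938·x − 20.630·y = 190.504651
det = -115.424·-20.630 − -29.184·-38.938 = 1244.830528
x = (1109.519405·-20.630 − -29.184·190.504651) / 1244.830528 = -13.921331
y = (-115.424·190.504651 − 1109.519405·-38.938) / 1244.830528 = 17.041402
|P − Q| = √((-13.921331 − -0.311)² + (17.041402 − 15.705)²) = 13.675784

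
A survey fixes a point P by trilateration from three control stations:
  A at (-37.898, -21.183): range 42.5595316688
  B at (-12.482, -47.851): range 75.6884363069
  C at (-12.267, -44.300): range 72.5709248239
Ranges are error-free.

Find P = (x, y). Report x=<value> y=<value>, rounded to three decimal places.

eq1: (x + 37.898)² + (y + 21.183)² = 42.5595316688²
eq2: (x + 12.482)² + (y + 47.851)² = 75.6884363069²
eq3: (x + 12.267)² + (y + 44.300)² = 72.5709248239²
eq2−eq3, eq2−eq1 (x²,y² cancel):
  0.430·x + 7.102·y = 129.651025
  -50.832·x + 53.336·y = 3356.885023
det = 0.430·53.336 − 7.102·-50.832 = 383.943344
x = (129.651025·53.336 − 7.102·3356.885023) / 383.943344 = -44.083406
y = (0.430·3356.885023 − 129.651025·-50.832) / 383.943344 = 20.924654

x=-44.083 y=20.925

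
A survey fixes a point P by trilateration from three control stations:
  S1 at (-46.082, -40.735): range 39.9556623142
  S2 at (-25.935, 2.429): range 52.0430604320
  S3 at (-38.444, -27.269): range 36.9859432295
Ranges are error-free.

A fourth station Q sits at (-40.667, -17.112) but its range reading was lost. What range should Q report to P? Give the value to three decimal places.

44.669

eq1: (x + 46.082)² + (y + 40.735)² = 39.9556623142²
eq2: (x + 25.935)² + (y − 2.429)² = 52.0430604320²
eq3: (x + 38.444)² + (y + 27.269)² = 36.9859432295²
eq2−eq1, eq2−eq3 (x²,y² cancel):
  -40.294·x − 86.328·y = 4216.391871
  -25.018·x − 59.396·y = 2883.535374
det = -40.294·-59.396 − -86.328·-25.018 = 233.548520
x = (4216.391871·-59.396 − -86.328·2883.535374) / 233.548520 = -6.452492
y = (-40.294·2883.535374 − 4216.391871·-25.018) / 233.548520 = -45.829802
|P − Q| = √((-6.452492 − -40.667)² + (-45.829802 − -17.112)²) = 44.669282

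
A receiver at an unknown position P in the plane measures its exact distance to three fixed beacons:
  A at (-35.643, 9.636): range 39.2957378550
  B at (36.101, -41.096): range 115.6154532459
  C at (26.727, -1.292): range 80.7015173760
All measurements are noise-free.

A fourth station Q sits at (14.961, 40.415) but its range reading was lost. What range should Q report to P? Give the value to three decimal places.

eq1: (x + 35.643)² + (y − 9.636)² = 39.2957378550²
eq2: (x − 36.101)² + (y + 41.096)² = 115.6154532459²
eq3: (x − 26.727)² + (y + 1.292)² = 80.7015173760²
eq3−eq2, eq3−eq1 (x²,y² cancel):
  18.748·x − 79.608·y = -4578.036498
  -124.740·x + 21.856·y = 5615.854045
det = 18.748·21.856 − -79.608·-124.740 = -9520.545632
x = (-4578.036498·21.856 − -79.608·5615.854045) / -9520.545632 = -36.448472
y = (18.748·5615.854045 − -4578.036498·-124.740) / -9520.545632 = 48.923482
|P − Q| = √((-36.448472 − 14.961)² + (48.923482 − 40.415)²) = 52.108810

52.109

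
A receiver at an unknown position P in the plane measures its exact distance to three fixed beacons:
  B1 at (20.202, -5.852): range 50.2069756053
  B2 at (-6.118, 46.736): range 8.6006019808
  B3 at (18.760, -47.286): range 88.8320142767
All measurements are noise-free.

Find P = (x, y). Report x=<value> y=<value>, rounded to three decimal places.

x=-2.364 y=38.998

eq1: (x − 20.202)² + (y + 5.852)² = 50.2069756053²
eq2: (x + 6.118)² + (y − 46.736)² = 8.6006019808²
eq3: (x − 18.760)² + (y + 47.286)² = 88.8320142767²
eq2−eq3, eq2−eq1 (x²,y² cancel):
  49.756·x − 188.044·y = -7450.936630
  52.640·x − 105.176·y = -4226.086957
det = 49.756·-105.176 − -188.044·52.640 = 4665.499104
x = (-7450.936630·-105.176 − -188.044·-4226.086957) / 4665.499104 = -2.364288
y = (49.756·-4226.086957 − -7450.936630·52.640) / 4665.499104 = 38.997783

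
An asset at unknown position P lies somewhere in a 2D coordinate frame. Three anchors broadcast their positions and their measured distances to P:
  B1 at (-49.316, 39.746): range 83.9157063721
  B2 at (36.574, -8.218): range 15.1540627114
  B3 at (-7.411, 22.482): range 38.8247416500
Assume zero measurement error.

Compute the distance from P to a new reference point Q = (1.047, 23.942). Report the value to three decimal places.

eq1: (x + 49.316)² + (y − 39.746)² = 83.9157063721²
eq2: (x − 36.574)² + (y + 8.218)² = 15.1540627114²
eq3: (x + 7.411)² + (y − 22.482)² = 38.8247416500²
eq2−eq1, eq2−eq3 (x²,y² cancel):
  -171.780·x + 95.928·y = -4205.580787
  -87.970·x + 61.400·y = -2122.544703
det = -171.780·61.400 − 95.928·-87.970 = -2108.505840
x = (-4205.580787·61.400 − 95.928·-2122.544703) / -2108.505840 = 25.900423
y = (-171.780·-2122.544703 − -4205.580787·-87.970) / -2108.505840 = 2.539340
|P − Q| = √((25.900423 − 1.047)² + (2.539340 − 23.942)²) = 32.798879

32.799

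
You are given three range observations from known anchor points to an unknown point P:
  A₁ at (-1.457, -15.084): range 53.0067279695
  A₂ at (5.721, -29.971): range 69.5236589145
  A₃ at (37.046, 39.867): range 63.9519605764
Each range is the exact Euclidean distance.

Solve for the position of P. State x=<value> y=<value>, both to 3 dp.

x=-26.382 y=31.697

eq1: (x + 1.457)² + (y + 15.084)² = 53.0067279695²
eq2: (x − 5.721)² + (y + 29.971)² = 69.5236589145²
eq3: (x − 37.046)² + (y − 39.867)² = 63.9519605764²
eq1−eq3, eq1−eq2 (x²,y² cancel):
  77.006·x + 109.902·y = 1451.993848
  14.356·x − 29.774·y = -1322.485162
det = 77.006·-29.774 − 109.902·14.356 = -3870.529756
x = (1451.993848·-29.774 − 109.902·-1322.485162) / -3870.529756 = -26.381944
y = (77.006·-1322.485162 − 1451.993848·14.356) / -3870.529756 = 31.696983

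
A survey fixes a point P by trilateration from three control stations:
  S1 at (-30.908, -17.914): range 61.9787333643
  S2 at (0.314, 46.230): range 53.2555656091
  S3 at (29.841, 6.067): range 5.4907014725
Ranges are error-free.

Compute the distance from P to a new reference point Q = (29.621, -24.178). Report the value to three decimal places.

eq1: (x + 30.908)² + (y + 17.914)² = 61.9787333643²
eq2: (x − 0.314)² + (y − 46.230)² = 53.2555656091²
eq3: (x − 29.841)² + (y − 6.067)² = 5.4907014725²
eq1−eq3, eq1−eq2 (x²,y² cancel):
  121.498·x + 47.962·y = 3462.293497
  62.444·x + 128.288·y = 1866.303757
det = 121.498·128.288 − 47.962·62.444 = 12591.796296
x = (3462.293497·128.288 − 47.962·1866.303757) / 12591.796296 = 28.165882
y = (121.498·1866.303757 − 3462.293497·62.444) / 12591.796296 = 0.838063
|P − Q| = √((28.165882 − 29.621)² + (0.838063 − -24.178)²) = 25.058347

25.058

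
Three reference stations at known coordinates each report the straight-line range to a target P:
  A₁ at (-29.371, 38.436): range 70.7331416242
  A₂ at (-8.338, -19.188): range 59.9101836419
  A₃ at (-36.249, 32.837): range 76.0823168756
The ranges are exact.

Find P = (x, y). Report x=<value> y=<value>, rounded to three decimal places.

x=38.424 y=18.262

eq1: (x + 29.371)² + (y − 38.436)² = 70.7331416242²
eq2: (x + 8.338)² + (y + 19.188)² = 59.9101836419²
eq3: (x + 36.249)² + (y − 32.837)² = 76.0823168756²
eq2−eq3, eq2−eq1 (x²,y² cancel):
  -55.822·x + 104.050·y = -244.731855
  -42.066·x + 115.248·y = 488.332929
det = -55.822·115.248 − 104.050·-42.066 = -2056.406556
x = (-244.731855·115.248 − 104.050·488.332929) / -2056.406556 = 38.424259
y = (-55.822·488.332929 − -244.731855·-42.066) / -2056.406556 = 18.262250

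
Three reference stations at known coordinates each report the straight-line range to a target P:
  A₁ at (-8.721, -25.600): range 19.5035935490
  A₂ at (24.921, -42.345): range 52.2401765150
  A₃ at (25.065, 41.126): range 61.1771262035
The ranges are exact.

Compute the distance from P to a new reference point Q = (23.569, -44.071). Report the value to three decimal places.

eq1: (x + 8.721)² + (y + 25.600)² = 19.5035935490²
eq2: (x − 24.921)² + (y + 42.345)² = 52.2401765150²
eq3: (x − 25.065)² + (y − 41.126)² = 61.1771262035²
eq1−eq2, eq1−eq3 (x²,y² cancel):
  67.284·x − 33.490·y = -665.906456
  67.572·x + 133.452·y = -1774.064349
det = 67.284·133.452 − -33.490·67.572 = 11242.170648
x = (-665.906456·133.452 − -33.490·-1774.064349) / 11242.170648 = -13.189620
y = (67.284·-1774.064349 − -665.906456·67.572) / 11242.170648 = -6.615227
|P − Q| = √((-13.189620 − 23.569)² + (-6.615227 − -44.071)²) = 52.479816

52.480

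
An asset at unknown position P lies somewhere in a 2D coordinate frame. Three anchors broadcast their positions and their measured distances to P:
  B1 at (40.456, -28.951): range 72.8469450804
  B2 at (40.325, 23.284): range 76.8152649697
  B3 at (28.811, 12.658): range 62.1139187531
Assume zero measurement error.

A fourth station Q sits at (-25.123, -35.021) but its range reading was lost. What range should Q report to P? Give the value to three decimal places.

26.691

eq1: (x − 40.456)² + (y + 28.951)² = 72.8469450804²
eq2: (x − 40.325)² + (y − 23.284)² = 76.8152649697²
eq3: (x − 28.811)² + (y − 12.658)² = 62.1139187531²
eq3−eq2, eq3−eq1 (x²,y² cancel):
  23.028·x + 21.252·y = -864.494433
  23.290·x − 83.218·y = 36.011147
det = 23.028·-83.218 − 21.252·23.290 = -2411.303184
x = (-864.494433·-83.218 − 21.252·36.011147) / -2411.303184 = -29.517727
y = (23.028·36.011147 − -864.494433·23.290) / -2411.303184 = -8.693780
|P − Q| = √((-29.517727 − -25.123)² + (-8.693780 − -35.021)²) = 26.691499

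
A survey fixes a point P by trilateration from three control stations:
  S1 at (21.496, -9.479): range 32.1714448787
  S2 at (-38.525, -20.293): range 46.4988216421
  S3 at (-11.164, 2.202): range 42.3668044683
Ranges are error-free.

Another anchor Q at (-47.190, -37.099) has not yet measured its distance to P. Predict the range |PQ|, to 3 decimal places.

eq1: (x − 21.496)² + (y + 9.479)² = 32.1714448787²
eq2: (x + 38.525)² + (y + 20.293)² = 46.4988216421²
eq3: (x + 11.164)² + (y − 2.202)² = 42.3668044683²
eq1−eq3, eq1−eq2 (x²,y² cancel):
  -65.320·x + 23.362·y = -1182.390012
  -120.042·x − 21.628·y = 216.913468
det = -65.320·-21.628 − 23.362·-120.042 = 4217.162164
x = (-1182.390012·-21.628 − 23.362·216.913468) / 4217.162164 = 4.862322
y = (-65.320·216.913468 − -1182.390012·-120.042) / 4217.162164 = -37.016658
|P − Q| = √((4.862322 − -47.190)² + (-37.016658 − -37.099)²) = 52.052387

52.052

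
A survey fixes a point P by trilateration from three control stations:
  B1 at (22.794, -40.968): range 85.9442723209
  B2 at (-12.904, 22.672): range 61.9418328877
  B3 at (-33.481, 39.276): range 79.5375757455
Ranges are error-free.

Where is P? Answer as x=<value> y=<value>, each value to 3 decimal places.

eq1: (x − 22.794)² + (y + 40.968)² = 85.9442723209²
eq2: (x + 12.904)² + (y − 22.672)² = 61.9418328877²
eq3: (x + 33.481)² + (y − 39.276)² = 79.5375757455²
eq1−eq3, eq1−eq2 (x²,y² cancel):
  -112.550·x + 160.488·y = 1525.830066
  -71.396·x + 127.280·y = 2032.216623
det = -112.550·127.280 − 160.488·-71.396 = -2867.162752
x = (1525.830066·127.280 − 160.488·2032.216623) / -2867.162752 = 46.017175
y = (-112.550·2032.216623 − 1525.830066·-71.396) / -2867.162752 = 41.779218

x=46.017 y=41.779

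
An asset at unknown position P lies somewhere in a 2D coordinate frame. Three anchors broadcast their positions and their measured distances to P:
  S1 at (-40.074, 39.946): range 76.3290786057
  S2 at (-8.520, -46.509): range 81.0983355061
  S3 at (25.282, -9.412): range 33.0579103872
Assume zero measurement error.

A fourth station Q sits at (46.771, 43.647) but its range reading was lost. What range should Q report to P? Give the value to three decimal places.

24.666

eq1: (x + 40.074)² + (y − 39.946)² = 76.3290786057²
eq2: (x + 8.520)² + (y + 46.509)² = 81.0983355061²
eq3: (x − 25.282)² + (y + 9.412)² = 33.0579103872²
eq2−eq3, eq2−eq1 (x²,y² cancel):
  67.604·x + 74.194·y = 3976.202370
  -63.108·x + 172.910·y = 1716.742692
det = 67.604·172.910 − 74.194·-63.108 = 16371.642592
x = (3976.202370·172.910 − 74.194·1716.742692) / 16371.642592 = 34.214841
y = (67.604·1716.742692 − 3976.202370·-63.108) / 16371.642592 = 22.416129
|P − Q| = √((34.214841 − 46.771)² + (22.416129 − 43.647)²) = 24.665908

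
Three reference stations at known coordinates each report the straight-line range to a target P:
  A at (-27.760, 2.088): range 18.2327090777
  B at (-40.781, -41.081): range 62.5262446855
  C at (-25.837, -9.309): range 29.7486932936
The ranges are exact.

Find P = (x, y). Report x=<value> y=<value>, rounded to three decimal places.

eq1: (x + 27.760)² + (y − 2.088)² = 18.2327090777²
eq2: (x + 40.781)² + (y + 41.081)² = 62.5262446855²
eq3: (x + 25.837)² + (y + 9.309)² = 29.7486932936²
eq2−eq1, eq2−eq3 (x²,y² cancel):
  26.042·x + 86.338·y = 1001.338416
  29.888·x + 63.544·y = 428.016050
det = 26.042·63.544 − 86.338·29.888 = -925.657296
x = (1001.338416·63.544 − 86.338·428.016050) / -925.657296 = -28.817359
y = (26.042·428.016050 − 1001.338416·29.888) / -925.657296 = 20.290024

x=-28.817 y=20.290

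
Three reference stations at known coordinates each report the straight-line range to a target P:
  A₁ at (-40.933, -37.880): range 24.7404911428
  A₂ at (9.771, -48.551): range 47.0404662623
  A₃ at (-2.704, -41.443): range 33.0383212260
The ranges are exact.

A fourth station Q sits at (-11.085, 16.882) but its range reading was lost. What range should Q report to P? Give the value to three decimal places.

38.055

eq1: (x + 40.933)² + (y + 37.880)² = 24.7404911428²
eq2: (x − 9.771)² + (y + 48.551)² = 47.0404662623²
eq3: (x + 2.704)² + (y + 41.443)² = 33.0383212260²
eq3−eq2, eq3−eq1 (x²,y² cancel):
  24.950·x − 14.216·y = -393.436620
  -76.458·x + 7.126·y = 1865.009791
det = 24.950·7.126 − -14.216·-76.458 = -909.133228
x = (-393.436620·7.126 − -14.216·1865.009791) / -909.133228 = -26.079071
y = (24.950·1865.009791 − -393.436620·-76.458) / -909.133228 = -18.094837
|P − Q| = √((-26.079071 − -11.085)² + (-18.094837 − 16.882)²) = 38.055240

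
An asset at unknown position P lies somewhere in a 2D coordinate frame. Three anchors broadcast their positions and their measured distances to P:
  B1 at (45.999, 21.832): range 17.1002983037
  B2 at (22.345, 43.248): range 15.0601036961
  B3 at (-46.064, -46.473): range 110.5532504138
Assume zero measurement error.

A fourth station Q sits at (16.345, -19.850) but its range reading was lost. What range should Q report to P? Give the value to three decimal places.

eq1: (x − 45.999)² + (y − 21.832)² = 17.1002983037²
eq2: (x − 22.345)² + (y − 43.248)² = 15.0601036961²
eq3: (x + 46.064)² + (y + 46.473)² = 110.5532504138²
eq1−eq2, eq1−eq3 (x²,y² cancel):
  -47.308·x + 42.832·y = -157.242217
  -184.126·x − 136.610·y = -10240.513375
det = -47.308·-136.610 − 42.832·-184.126 = 14349.230712
x = (-157.242217·-136.610 − 42.832·-10240.513375) / 14349.230712 = 32.064613
y = (-47.308·-10240.513375 − -157.242217·-184.126) / 14349.230712 = 31.744268
|P − Q| = √((32.064613 − 16.345)² + (31.744268 − -19.850)²) = 53.935839

53.936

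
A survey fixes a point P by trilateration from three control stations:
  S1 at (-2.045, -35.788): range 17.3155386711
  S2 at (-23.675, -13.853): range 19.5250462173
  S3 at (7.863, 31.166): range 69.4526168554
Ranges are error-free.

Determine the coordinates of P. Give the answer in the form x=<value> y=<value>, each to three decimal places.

x=-19.107 y=-32.836

eq1: (x + 2.045)² + (y + 35.788)² = 17.3155386711²
eq2: (x + 23.675)² + (y + 13.853)² = 19.5250462173²
eq3: (x − 7.863)² + (y − 31.166)² = 69.4526168554²
eq3−eq2, eq3−eq1 (x²,y² cancel):
  -63.076·x − 90.038·y = 4161.703467
  -19.816·x − 133.908·y = 4775.654753
det = -63.076·-133.908 − -90.038·-19.816 = 6662.188000
x = (4161.703467·-133.908 − -90.038·4775.654753) / 6662.188000 = -19.107084
y = (-63.076·4775.654753 − 4161.703467·-19.816) / 6662.188000 = -32.836192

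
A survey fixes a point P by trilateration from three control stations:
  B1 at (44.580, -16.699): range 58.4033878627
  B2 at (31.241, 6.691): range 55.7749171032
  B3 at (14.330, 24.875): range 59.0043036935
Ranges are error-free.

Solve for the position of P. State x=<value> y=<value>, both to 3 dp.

x=-12.813 y=-27.515

eq1: (x − 44.580)² + (y + 16.699)² = 58.4033878627²
eq2: (x − 31.241)² + (y − 6.691)² = 55.7749171032²
eq3: (x − 14.330)² + (y − 24.875)² = 59.0043036935²
eq1−eq3, eq1−eq2 (x²,y² cancel):
  -60.500·x + 83.148·y = -1512.670617
  -26.678·x + 46.780·y = -945.349103
det = -60.500·46.780 − 83.148·-26.678 = -611.967656
x = (-1512.670617·46.780 − 83.148·-945.349103) / -611.967656 = -12.813023
y = (-60.500·-945.349103 − -1512.670617·-26.678) / -611.967656 = -27.515497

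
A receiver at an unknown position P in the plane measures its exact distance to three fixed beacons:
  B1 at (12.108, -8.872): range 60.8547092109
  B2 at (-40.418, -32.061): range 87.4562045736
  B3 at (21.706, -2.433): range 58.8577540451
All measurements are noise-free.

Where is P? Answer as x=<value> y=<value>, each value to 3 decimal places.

eq1: (x − 12.108)² + (y + 8.872)² = 60.8547092109²
eq2: (x + 40.418)² + (y + 32.061)² = 87.4562045736²
eq3: (x − 21.706)² + (y + 2.433)² = 58.8577540451²
eq3−eq2, eq3−eq1 (x²,y² cancel):
  -124.248·x − 59.256·y = -1999.899987
  -19.196·x − 12.878·y = -490.814299
det = -124.248·-12.878 − -59.256·-19.196 = 462.587568
x = (-1999.899987·-12.878 − -59.256·-490.814299) / 462.587568 = -7.196432
y = (-124.248·-490.814299 − -1999.899987·-19.196) / 462.587568 = 48.839650

x=-7.196 y=48.840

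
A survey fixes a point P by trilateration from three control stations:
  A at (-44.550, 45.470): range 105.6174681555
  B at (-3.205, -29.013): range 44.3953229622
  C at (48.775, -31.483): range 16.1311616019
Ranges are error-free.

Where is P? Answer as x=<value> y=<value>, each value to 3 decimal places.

eq1: (x + 44.550)² + (y − 45.470)² = 105.6174681555²
eq2: (x + 3.205)² + (y + 29.013)² = 44.3953229622²
eq3: (x − 48.775)² + (y + 31.483)² = 16.1311616019²
eq3−eq1, eq3−eq2 (x²,y² cancel):
  -186.650·x + 153.906·y = -10212.791719
  -103.960·x + 4.940·y = -4228.884046
det = -186.650·4.940 − 153.906·-103.960 = 15078.016760
x = (-10212.791719·4.940 − 153.906·-4228.884046) / 15078.016760 = 39.819523
y = (-186.650·-4228.884046 − -10212.791719·-103.960) / 15078.016760 = -18.066078

x=39.820 y=-18.066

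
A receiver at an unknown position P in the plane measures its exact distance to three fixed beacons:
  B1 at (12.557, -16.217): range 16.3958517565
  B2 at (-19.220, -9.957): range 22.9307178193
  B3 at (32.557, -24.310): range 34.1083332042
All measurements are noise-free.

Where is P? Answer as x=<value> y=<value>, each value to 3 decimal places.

eq1: (x − 12.557)² + (y + 16.217)² = 16.3958517565²
eq2: (x + 19.220)² + (y + 9.957)² = 22.9307178193²
eq3: (x − 32.557)² + (y + 24.310)² = 34.1083332042²
eq3−eq1, eq3−eq2 (x²,y² cancel):
  -40.000·x + 16.186·y = -335.710572
  -103.554·x + 28.706·y = -544.823526
det = -40.000·28.706 − 16.186·-103.554 = 527.885044
x = (-335.710572·28.706 − 16.186·-544.823526) / 527.885044 = -1.550326
y = (-40.000·-544.823526 − -335.710572·-103.554) / 527.885044 = -24.572076

x=-1.550 y=-24.572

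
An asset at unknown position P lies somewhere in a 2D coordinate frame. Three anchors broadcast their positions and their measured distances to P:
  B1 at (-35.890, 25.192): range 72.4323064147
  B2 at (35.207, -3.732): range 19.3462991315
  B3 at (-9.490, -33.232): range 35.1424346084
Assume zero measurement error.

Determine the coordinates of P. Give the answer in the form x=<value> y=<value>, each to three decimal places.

x=22.209 y=-18.062

eq1: (x + 35.890)² + (y − 25.192)² = 72.4323064147²
eq2: (x − 35.207)² + (y + 3.732)² = 19.3462991315²
eq3: (x + 9.490)² + (y + 33.232)² = 35.1424346084²
eq1−eq2, eq1−eq3 (x²,y² cancel):
  142.194·x − 57.848·y = 4202.891431
  52.800·x − 116.848·y = 3283.145262
det = 142.194·-116.848 − -57.848·52.800 = -13560.710112
x = (4202.891431·-116.848 − -57.848·3283.145262) / -13560.710112 = 22.209462
y = (142.194·3283.145262 − 4202.891431·52.800) / -13560.710112 = -18.061804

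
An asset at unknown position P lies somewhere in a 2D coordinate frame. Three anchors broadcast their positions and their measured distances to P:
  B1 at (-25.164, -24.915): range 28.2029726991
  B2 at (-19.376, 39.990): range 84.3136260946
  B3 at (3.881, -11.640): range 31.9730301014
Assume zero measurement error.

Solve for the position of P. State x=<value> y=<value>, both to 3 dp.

x=-3.345 y=-42.786

eq1: (x + 25.164)² + (y + 24.915)² = 28.2029726991²
eq2: (x + 19.376)² + (y − 39.990)² = 84.3136260946²
eq3: (x − 3.881)² + (y + 11.640)² = 31.9730301014²
eq1−eq3, eq1−eq2 (x²,y² cancel):
  58.090·x + 26.550·y = -1330.299345
  11.576·x + 129.810·y = -5592.734521
det = 58.090·129.810 − 26.550·11.576 = 7233.320100
x = (-1330.299345·129.810 − 26.550·-5592.734521) / 7233.320100 = -3.345498
y = (58.090·-5592.734521 − -1330.299345·11.576) / 7233.320100 = -42.785664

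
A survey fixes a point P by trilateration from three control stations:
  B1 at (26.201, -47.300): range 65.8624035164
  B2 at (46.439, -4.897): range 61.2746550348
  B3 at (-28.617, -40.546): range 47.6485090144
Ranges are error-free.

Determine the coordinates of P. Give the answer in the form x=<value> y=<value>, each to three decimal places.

eq1: (x − 26.201)² + (y + 47.300)² = 65.8624035164²
eq2: (x − 46.439)² + (y + 4.897)² = 61.2746550348²
eq3: (x + 28.617)² + (y + 40.546)² = 47.6485090144²
eq1−eq2, eq1−eq3 (x²,y² cancel):
  40.476·x + 84.806·y = -159.948224
  -109.636·x + 13.508·y = 1606.604190
det = 40.476·13.508 − 84.806·-109.636 = 9844.540424
x = (-159.948224·13.508 − 84.806·1606.604190) / 9844.540424 = -14.059595
y = (40.476·1606.604190 − -159.948224·-109.636) / 9844.540424 = 4.824281

x=-14.060 y=4.824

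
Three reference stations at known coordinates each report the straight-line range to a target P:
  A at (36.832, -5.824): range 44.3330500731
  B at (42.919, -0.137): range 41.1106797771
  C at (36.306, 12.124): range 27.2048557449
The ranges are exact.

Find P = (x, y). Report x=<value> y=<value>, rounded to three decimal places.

eq1: (x − 36.832)² + (y + 5.824)² = 44.3330500731²
eq2: (x − 42.919)² + (y + 0.137)² = 41.1106797771²
eq3: (x − 36.306)² + (y − 12.124)² = 27.2048557449²
eq3−eq1, eq3−eq2 (x²,y² cancel):
  1.052·x − 35.896·y = -1299.916965
  13.226·x − 24.522·y = -573.041498
det = 1.052·-24.522 − -35.896·13.226 = 448.963352
x = (-1299.916965·-24.522 − -35.896·-573.041498) / 448.963352 = 25.183940
y = (1.052·-573.041498 − -1299.916965·13.226) / 448.963352 = 36.951484

x=25.184 y=36.951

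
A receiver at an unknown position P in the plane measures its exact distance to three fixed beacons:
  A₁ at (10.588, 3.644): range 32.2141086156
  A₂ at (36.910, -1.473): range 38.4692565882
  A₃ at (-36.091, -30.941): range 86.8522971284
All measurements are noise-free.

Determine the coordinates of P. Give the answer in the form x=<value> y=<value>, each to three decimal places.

x=21.724 y=33.872

eq1: (x − 10.588)² + (y − 3.644)² = 32.2141086156²
eq2: (x − 36.910)² + (y + 1.473)² = 38.4692565882²
eq3: (x + 36.091)² + (y + 30.941)² = 86.8522971284²
eq2−eq3, eq2−eq1 (x²,y² cancel):
  -146.002·x − 58.936·y = -5168.049881
  -52.644·x + 10.234·y = -796.998440
det = -146.002·10.234 − -58.936·-52.644 = -4596.811252
x = (-5168.049881·10.234 − -58.936·-796.998440) / -4596.811252 = 21.724129
y = (-146.002·-796.998440 − -5168.049881·-52.644) / -4596.811252 = 33.872057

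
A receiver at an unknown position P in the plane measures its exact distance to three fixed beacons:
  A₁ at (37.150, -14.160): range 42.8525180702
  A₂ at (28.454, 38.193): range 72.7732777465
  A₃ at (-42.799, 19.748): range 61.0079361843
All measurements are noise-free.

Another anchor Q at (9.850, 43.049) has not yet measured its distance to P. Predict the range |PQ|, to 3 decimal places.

71.436

eq1: (x − 37.150)² + (y + 14.160)² = 42.8525180702²
eq2: (x − 28.454)² + (y − 38.193)² = 72.7732777465²
eq3: (x + 42.799)² + (y − 19.748)² = 61.0079361843²
eq3−eq1, eq3−eq2 (x²,y² cancel):
  159.898·x − 67.816·y = 1244.520168
  142.506·x + 36.890·y = -1527.384217
det = 159.898·36.890 − -67.816·142.506 = 15562.824116
x = (1244.520168·36.890 − -67.816·-1527.384217) / 15562.824116 = -3.705673
y = (159.898·-1527.384217 − 1244.520168·142.506) / 15562.824116 = -27.088738
|P − Q| = √((-3.705673 − 9.850)² + (-27.088738 − 43.049)²) = 71.435696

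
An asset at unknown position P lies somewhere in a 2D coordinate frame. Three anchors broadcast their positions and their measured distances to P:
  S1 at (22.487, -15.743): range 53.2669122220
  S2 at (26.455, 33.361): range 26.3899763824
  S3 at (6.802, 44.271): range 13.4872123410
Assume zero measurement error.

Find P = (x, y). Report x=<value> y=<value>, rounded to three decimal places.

x=0.077 y=32.580

eq1: (x − 22.487)² + (y + 15.743)² = 53.2669122220²
eq2: (x − 26.455)² + (y − 33.361)² = 26.3899763824²
eq3: (x − 6.802)² + (y − 44.271)² = 13.4872123410²
eq3−eq1, eq3−eq2 (x²,y² cancel):
  31.370·x − 120.028·y = -3908.140468
  39.306·x − 21.820·y = -707.891256
det = 31.370·-21.820 − -120.028·39.306 = 4033.327168
x = (-3908.140468·-21.820 − -120.028·-707.891256) / 4033.327168 = 0.076575
y = (31.370·-707.891256 − -3908.140468·39.306) / 4033.327168 = 32.580253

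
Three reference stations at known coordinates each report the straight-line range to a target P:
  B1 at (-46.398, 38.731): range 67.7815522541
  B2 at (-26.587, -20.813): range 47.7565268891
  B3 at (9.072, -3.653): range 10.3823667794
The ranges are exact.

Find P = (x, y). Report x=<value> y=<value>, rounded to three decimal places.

x=12.946 y=5.980

eq1: (x + 46.398)² + (y − 38.731)² = 67.7815522541²
eq2: (x + 26.587)² + (y + 20.813)² = 47.7565268891²
eq3: (x − 9.072)² + (y + 3.653)² = 10.3823667794²
eq3−eq2, eq3−eq1 (x²,y² cancel):
  -71.318·x − 34.320·y = -1128.488376
  -110.940·x + 84.768·y = -929.326114
det = -71.318·84.768 − -34.320·-110.940 = -9852.945024
x = (-1128.488376·84.768 − -34.320·-929.326114) / -9852.945024 = 12.945792
y = (-71.318·-929.326114 − -1128.488376·-110.940) / -9852.945024 = 5.979615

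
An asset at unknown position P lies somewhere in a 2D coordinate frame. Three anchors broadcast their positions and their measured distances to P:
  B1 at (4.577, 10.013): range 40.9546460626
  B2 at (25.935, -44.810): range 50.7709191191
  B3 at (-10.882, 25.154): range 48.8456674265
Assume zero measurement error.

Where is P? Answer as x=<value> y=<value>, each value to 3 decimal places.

x=-19.847 y=-22.862

eq1: (x − 4.577)² + (y − 10.013)² = 40.9546460626²
eq2: (x − 25.935)² + (y + 44.810)² = 50.7709191191²
eq3: (x + 10.882)² + (y − 25.154)² = 48.8456674265²
eq1−eq2, eq1−eq3 (x²,y² cancel):
  42.716·x − 109.646·y = 1658.948033
  -30.918·x + 30.282·y = -78.683650
det = 42.716·30.282 − -109.646·-30.918 = -2096.509116
x = (1658.948033·30.282 − -109.646·-78.683650) / -2096.509116 = -19.846762
y = (42.716·-78.683650 − 1658.948033·-30.918) / -2096.509116 = -22.861959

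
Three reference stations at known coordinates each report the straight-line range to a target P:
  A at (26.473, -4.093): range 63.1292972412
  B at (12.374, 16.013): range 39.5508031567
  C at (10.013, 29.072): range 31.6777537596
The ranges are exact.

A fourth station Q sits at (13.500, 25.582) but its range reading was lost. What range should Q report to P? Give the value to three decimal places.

36.107

eq1: (x − 26.473)² + (y + 4.093)² = 63.1292972412²
eq2: (x − 12.374)² + (y − 16.013)² = 39.5508031567²
eq3: (x − 10.013)² + (y − 29.072)² = 31.6777537596²
eq2−eq1, eq2−eq3 (x²,y² cancel):
  28.198·x − 40.212·y = -2113.001807
  -4.722·x + 26.118·y = 1096.695255
det = 28.198·26.118 − -40.212·-4.722 = 546.594300
x = (-2113.001807·26.118 − -40.212·1096.695255) / 546.594300 = -20.283914
y = (28.198·1096.695255 − -2113.001807·-4.722) / 546.594300 = 38.322789
|P − Q| = √((-20.283914 − 13.500)² + (38.322789 − 25.582)²) = 36.106517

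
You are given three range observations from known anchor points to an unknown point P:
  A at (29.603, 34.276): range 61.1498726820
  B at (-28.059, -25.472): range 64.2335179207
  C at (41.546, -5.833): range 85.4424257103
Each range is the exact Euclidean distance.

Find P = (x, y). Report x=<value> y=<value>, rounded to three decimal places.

x=-31.388 y=38.675

eq1: (x − 29.603)² + (y − 34.276)² = 61.1498726820²
eq2: (x + 28.059)² + (y + 25.472)² = 64.2335179207²
eq3: (x − 41.546)² + (y + 5.833)² = 85.4424257103²
eq1−eq2, eq1−eq3 (x²,y² cancel):
  -115.324·x − 119.496·y = -1001.689415
  23.886·x − 80.218·y = -3852.188962
det = -115.324·-80.218 − -119.496·23.886 = 12105.342088
x = (-1001.689415·-80.218 − -119.496·-3852.188962) / 12105.342088 = -31.388427
y = (-115.324·-3852.188962 − -1001.689415·23.886) / 12105.342088 = 38.675172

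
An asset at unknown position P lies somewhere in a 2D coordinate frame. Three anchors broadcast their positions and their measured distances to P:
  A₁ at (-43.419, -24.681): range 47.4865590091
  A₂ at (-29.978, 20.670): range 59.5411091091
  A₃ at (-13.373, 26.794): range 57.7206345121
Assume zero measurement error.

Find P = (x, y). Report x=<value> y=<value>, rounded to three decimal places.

x=3.932 y=-28.272

eq1: (x + 43.419)² + (y + 24.681)² = 47.4865590091²
eq2: (x + 29.978)² + (y − 20.670)² = 59.5411091091²
eq3: (x + 13.373)² + (y − 26.794)² = 57.7206345121²
eq3−eq2, eq3−eq1 (x²,y² cancel):
  -33.210·x − 12.248·y = 215.701794
  -60.092·x − 102.950·y = 2674.304119
det = -33.210·-102.950 − -12.248·-60.092 = 2682.962684
x = (215.701794·-102.950 − -12.248·2674.304119) / 2682.962684 = 3.931615
y = (-33.210·2674.304119 − 215.701794·-60.092) / 2682.962684 = -28.271615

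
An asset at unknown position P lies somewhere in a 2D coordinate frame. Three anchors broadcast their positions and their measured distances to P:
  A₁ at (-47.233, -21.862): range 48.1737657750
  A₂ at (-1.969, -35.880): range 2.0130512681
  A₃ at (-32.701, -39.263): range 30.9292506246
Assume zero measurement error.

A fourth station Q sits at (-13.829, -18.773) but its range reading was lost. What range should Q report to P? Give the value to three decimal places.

22.582

eq1: (x + 47.233)² + (y + 21.862)² = 48.1737657750²
eq2: (x + 1.969)² + (y + 35.880)² = 2.0130512681²
eq3: (x + 32.701)² + (y + 39.263)² = 30.9292506246²
eq3−eq1, eq3−eq2 (x²,y² cancel):
  -29.064·x + 34.802·y = -1266.128402
  61.464·x + 6.766·y = -367.121040
det = -29.064·6.766 − 34.802·61.464 = -2335.717152
x = (-1266.128402·6.766 − 34.802·-367.121040) / -2335.717152 = -1.802411
y = (-29.064·-367.121040 − -1266.128402·61.464) / -2335.717152 = -37.886146
|P − Q| = √((-1.802411 − -13.829)² + (-37.886146 − -18.773)²) = 22.582099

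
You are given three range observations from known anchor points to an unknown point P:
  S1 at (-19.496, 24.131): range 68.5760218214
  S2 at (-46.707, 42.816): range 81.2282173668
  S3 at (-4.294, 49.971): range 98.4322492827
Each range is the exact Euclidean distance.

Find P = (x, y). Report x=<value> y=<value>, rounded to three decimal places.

x=-47.633 y=-38.407

eq1: (x + 19.496)² + (y − 24.131)² = 68.5760218214²
eq2: (x + 46.707)² + (y − 42.816)² = 81.2282173668²
eq3: (x + 4.294)² + (y − 49.971)² = 98.4322492827²
eq1−eq3, eq1−eq2 (x²,y² cancel):
  30.404·x + 51.680·y = -3433.096830
  -54.422·x + 37.370·y = 1157.002000
det = 30.404·37.370 − 51.680·-54.422 = 3948.726440
x = (-3433.096830·37.370 − 51.680·1157.002000) / 3948.726440 = -47.632748
y = (30.404·1157.002000 − -3433.096830·-54.422) / 3948.726440 = -38.406942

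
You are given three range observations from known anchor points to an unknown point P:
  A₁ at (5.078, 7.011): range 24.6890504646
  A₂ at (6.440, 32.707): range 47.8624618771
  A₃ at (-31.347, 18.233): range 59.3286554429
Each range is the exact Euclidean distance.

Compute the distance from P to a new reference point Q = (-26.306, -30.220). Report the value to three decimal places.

48.046

eq1: (x − 5.078)² + (y − 7.011)² = 24.6890504646²
eq2: (x − 6.440)² + (y − 32.707)² = 47.8624618771²
eq3: (x + 31.347)² + (y − 18.233)² = 59.3286554429²
eq2−eq1, eq2−eq3 (x²,y² cancel):
  -2.724·x − 51.392·y = 644.984800
  -75.574·x − 28.948·y = -1025.218851
det = -2.724·-28.948 − -51.392·-75.574 = -3805.044656
x = (644.984800·-28.948 − -51.392·-1025.218851) / -3805.044656 = 18.753805
y = (-2.724·-1025.218851 − 644.984800·-75.574) / -3805.044656 = -13.544329
|P − Q| = √((18.753805 − -26.306)² + (-13.544329 − -30.220)²) = 48.046478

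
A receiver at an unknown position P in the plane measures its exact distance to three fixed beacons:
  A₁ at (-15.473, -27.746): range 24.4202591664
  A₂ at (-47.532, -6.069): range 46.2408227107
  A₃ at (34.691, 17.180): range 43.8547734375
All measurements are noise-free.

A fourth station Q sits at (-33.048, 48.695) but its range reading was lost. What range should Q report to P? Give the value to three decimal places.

64.828

eq1: (x + 15.473)² + (y + 27.746)² = 24.4202591664²
eq2: (x + 47.532)² + (y + 6.069)² = 46.2408227107²
eq3: (x − 34.691)² + (y − 17.180)² = 43.8547734375²
eq2−eq1, eq2−eq3 (x²,y² cancel):
  64.118·x − 43.354·y = 254.995087
  164.446·x + 46.498·y = -582.533372
det = 64.118·46.498 − -43.354·164.446 = 10110.750648
x = (254.995087·46.498 − -43.354·-582.533372) / 10110.750648 = -1.325163
y = (64.118·-582.533372 − 254.995087·164.446) / 10110.750648 = -7.841534
|P − Q| = √((-1.325163 − -33.048)² + (-7.841534 − 48.695)²) = 64.828374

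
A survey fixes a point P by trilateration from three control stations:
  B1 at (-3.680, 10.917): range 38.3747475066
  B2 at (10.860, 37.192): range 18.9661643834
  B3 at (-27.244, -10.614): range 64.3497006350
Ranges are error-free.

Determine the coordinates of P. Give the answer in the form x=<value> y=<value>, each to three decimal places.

eq1: (x + 3.680)² + (y − 10.917)² = 38.3747475066²
eq2: (x − 10.860)² + (y − 37.192)² = 18.9661643834²
eq3: (x + 27.244)² + (y + 10.614)² = 64.3497006350²
eq1−eq2, eq1−eq3 (x²,y² cancel):
  29.080·x + 52.550·y = 2481.367030
  -47.128·x − 43.062·y = -1946.093483
det = 29.080·-43.062 − 52.550·-47.128 = 1224.333440
x = (2481.367030·-43.062 − 52.550·-1946.093483) / 1224.333440 = -3.745233
y = (29.080·-1946.093483 − 2481.367030·-47.128) / 1224.333440 = 49.291692

x=-3.745 y=49.292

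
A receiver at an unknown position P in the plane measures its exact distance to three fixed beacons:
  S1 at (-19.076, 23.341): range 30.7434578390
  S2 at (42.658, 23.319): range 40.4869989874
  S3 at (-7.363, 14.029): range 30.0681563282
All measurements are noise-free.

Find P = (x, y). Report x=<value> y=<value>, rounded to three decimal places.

eq1: (x + 19.076)² + (y − 23.341)² = 30.7434578390²
eq2: (x − 42.658)² + (y − 23.319)² = 40.4869989874²
eq3: (x + 7.363)² + (y − 14.029)² = 30.0681563282²
eq2−eq3, eq2−eq1 (x²,y² cancel):
  -100.042·x − 18.580·y = -1377.351053
  -123.468·x + 0.044·y = -760.747781
det = -100.042·0.044 − -18.580·-123.468 = -2298.437288
x = (-1377.351053·0.044 − -18.580·-760.747781) / -2298.437288 = 6.176065
y = (-100.042·-760.747781 − -1377.351053·-123.468) / -2298.437288 = 40.876491

x=6.176 y=40.876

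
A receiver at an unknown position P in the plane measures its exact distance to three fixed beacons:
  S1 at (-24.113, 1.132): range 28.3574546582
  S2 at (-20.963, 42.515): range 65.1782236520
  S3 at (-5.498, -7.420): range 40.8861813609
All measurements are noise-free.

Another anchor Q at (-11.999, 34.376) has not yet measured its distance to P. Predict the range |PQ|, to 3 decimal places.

eq1: (x + 24.113)² + (y − 1.132)² = 28.3574546582²
eq2: (x + 20.963)² + (y − 42.515)² = 65.1782236520²
eq3: (x + 5.498)² + (y + 7.420)² = 40.8861813609²
eq2−eq3, eq2−eq1 (x²,y² cancel):
  30.930·x − 99.870·y = 414.832822
  -6.300·x − 82.766·y = 1779.801203
det = 30.930·-82.766 − -99.870·-6.300 = -3189.133380
x = (414.832822·-82.766 − -99.870·1779.801203) / -3189.133380 = -44.969801
y = (30.930·1779.801203 − 414.832822·-6.300) / -3189.133380 = -18.080993
|P − Q| = √((-44.969801 − -11.999)² + (-18.080993 − 34.376)²) = 61.958129

61.958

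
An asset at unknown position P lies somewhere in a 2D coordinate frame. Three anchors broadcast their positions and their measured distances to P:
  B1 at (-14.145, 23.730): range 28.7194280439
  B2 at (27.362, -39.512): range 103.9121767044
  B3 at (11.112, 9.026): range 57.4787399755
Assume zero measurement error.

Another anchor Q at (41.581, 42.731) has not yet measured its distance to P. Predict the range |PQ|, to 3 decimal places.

eq1: (x + 14.145)² + (y − 23.730)² = 28.7194280439²
eq2: (x − 27.362)² + (y + 39.512)² = 103.9121767044²
eq3: (x − 11.112)² + (y − 9.026)² = 57.4787399755²
eq3−eq1, eq3−eq2 (x²,y² cancel):
  -50.514·x + 29.408·y = 3037.248707
  32.500·x − 97.076·y = -5389.002950
det = -50.514·-97.076 − 29.408·32.500 = 3947.937064
x = (3037.248707·-97.076 − 29.408·-5389.002950) / 3947.937064 = -34.540611
y = (-50.514·-5389.002950 − 3037.248707·32.500) / 3947.937064 = 43.949412
|P − Q| = √((-34.540611 − 41.581)² + (43.949412 − 42.731)²) = 76.131361

76.131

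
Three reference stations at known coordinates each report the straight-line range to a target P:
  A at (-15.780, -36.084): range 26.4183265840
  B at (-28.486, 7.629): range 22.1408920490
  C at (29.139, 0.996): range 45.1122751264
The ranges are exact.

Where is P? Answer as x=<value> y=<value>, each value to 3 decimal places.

eq1: (x + 15.780)² + (y + 36.084)² = 26.4183265840²
eq2: (x + 28.486)² + (y − 7.629)² = 22.1408920490²
eq3: (x − 29.139)² + (y − 0.996)² = 45.1122751264²
eq1−eq3, eq1−eq2 (x²,y² cancel):
  89.838·x + 74.160·y = -2038.179507
  -25.412·x + 87.426·y = -473.700740
det = 89.838·87.426 − 74.160·-25.412 = 9738.730908
x = (-2038.179507·87.426 − 74.160·-473.700740) / 9738.730908 = -14.689823
y = (89.838·-473.700740 − -2038.179507·-25.412) / 9738.730908 = -9.688177

x=-14.690 y=-9.688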